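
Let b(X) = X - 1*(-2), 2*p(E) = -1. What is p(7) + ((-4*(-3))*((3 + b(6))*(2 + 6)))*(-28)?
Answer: -59137/2 ≈ -29569.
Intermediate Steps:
p(E) = -½ (p(E) = (½)*(-1) = -½)
b(X) = 2 + X (b(X) = X + 2 = 2 + X)
p(7) + ((-4*(-3))*((3 + b(6))*(2 + 6)))*(-28) = -½ + ((-4*(-3))*((3 + (2 + 6))*(2 + 6)))*(-28) = -½ + (12*((3 + 8)*8))*(-28) = -½ + (12*(11*8))*(-28) = -½ + (12*88)*(-28) = -½ + 1056*(-28) = -½ - 29568 = -59137/2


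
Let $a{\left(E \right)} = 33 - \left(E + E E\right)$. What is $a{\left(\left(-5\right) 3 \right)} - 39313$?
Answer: $-39490$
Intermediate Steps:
$a{\left(E \right)} = 33 - E - E^{2}$ ($a{\left(E \right)} = 33 - \left(E + E^{2}\right) = 33 - E - E^{2}$)
$a{\left(\left(-5\right) 3 \right)} - 39313 = \left(33 - \left(-5\right) 3 - \left(\left(-5\right) 3\right)^{2}\right) - 39313 = \left(33 - -15 - \left(-15\right)^{2}\right) - 39313 = \left(33 + 15 - 225\right) - 39313 = -177 - 39313 = -39490$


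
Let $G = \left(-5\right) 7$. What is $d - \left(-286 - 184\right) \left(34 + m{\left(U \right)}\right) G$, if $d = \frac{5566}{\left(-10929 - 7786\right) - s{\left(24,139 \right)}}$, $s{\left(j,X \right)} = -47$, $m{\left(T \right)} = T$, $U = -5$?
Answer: $- \frac{4452787483}{9334} \approx -4.7705 \cdot 10^{5}$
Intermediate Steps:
$G = -35$
$d = - \frac{2783}{9334}$ ($d = \frac{5566}{\left(-10929 - 7786\right) - -47} = \frac{5566}{-18715 + 47} = \frac{5566}{-18668} = 5566 \left(- \frac{1}{18668}\right) = - \frac{2783}{9334} \approx -0.29816$)
$d - \left(-286 - 184\right) \left(34 + m{\left(U \right)}\right) G = - \frac{2783}{9334} - \left(-286 - 184\right) \left(34 - 5\right) \left(-35\right) = - \frac{2783}{9334} - \left(-470\right) 29 \left(-35\right) = - \frac{2783}{9334} - \left(-13630\right) \left(-35\right) = - \frac{2783}{9334} - 477050 = - \frac{4452787483}{9334}$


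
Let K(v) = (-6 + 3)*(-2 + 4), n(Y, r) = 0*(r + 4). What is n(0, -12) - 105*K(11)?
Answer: 630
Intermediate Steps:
n(Y, r) = 0 (n(Y, r) = 0*(4 + r) = 0)
K(v) = -6 (K(v) = -3*2 = -6)
n(0, -12) - 105*K(11) = 0 - 105*(-6) = 0 + 630 = 630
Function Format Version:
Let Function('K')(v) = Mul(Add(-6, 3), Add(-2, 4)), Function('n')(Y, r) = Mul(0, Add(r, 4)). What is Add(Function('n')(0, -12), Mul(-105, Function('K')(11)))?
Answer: 630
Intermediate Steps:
Function('n')(Y, r) = 0 (Function('n')(Y, r) = Mul(0, Add(4, r)) = 0)
Function('K')(v) = -6 (Function('K')(v) = Mul(-3, 2) = -6)
Add(Function('n')(0, -12), Mul(-105, Function('K')(11))) = Add(0, Mul(-105, -6)) = Add(0, 630) = 630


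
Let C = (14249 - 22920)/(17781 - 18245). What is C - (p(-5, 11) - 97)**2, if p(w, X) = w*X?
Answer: -369365/16 ≈ -23085.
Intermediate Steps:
C = 299/16 (C = -8671/(-464) = -8671*(-1/464) = 299/16 ≈ 18.688)
p(w, X) = X*w
C - (p(-5, 11) - 97)**2 = 299/16 - (11*(-5) - 97)**2 = 299/16 - (-55 - 97)**2 = 299/16 - 1*(-152)**2 = 299/16 - 1*23104 = 299/16 - 23104 = -369365/16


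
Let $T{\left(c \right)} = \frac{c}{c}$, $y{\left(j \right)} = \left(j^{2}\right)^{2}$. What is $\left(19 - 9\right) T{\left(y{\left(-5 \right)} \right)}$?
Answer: $10$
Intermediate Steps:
$y{\left(j \right)} = j^{4}$
$T{\left(c \right)} = 1$
$\left(19 - 9\right) T{\left(y{\left(-5 \right)} \right)} = \left(19 - 9\right) 1 = 10 \cdot 1 = 10$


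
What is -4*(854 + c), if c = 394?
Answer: -4992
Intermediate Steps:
-4*(854 + c) = -4*(854 + 394) = -4*1248 = -4992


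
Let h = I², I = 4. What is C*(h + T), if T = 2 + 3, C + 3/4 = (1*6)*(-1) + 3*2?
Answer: -63/4 ≈ -15.750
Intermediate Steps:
C = -¾ (C = -¾ + ((1*6)*(-1) + 3*2) = -¾ + (6*(-1) + 6) = -¾ + (-6 + 6) = -¾ + 0 = -¾ ≈ -0.75000)
h = 16 (h = 4² = 16)
T = 5
C*(h + T) = -3*(16 + 5)/4 = -¾*21 = -63/4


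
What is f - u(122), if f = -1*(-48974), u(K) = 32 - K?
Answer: 49064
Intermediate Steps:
f = 48974
f - u(122) = 48974 - (32 - 1*122) = 48974 - (32 - 122) = 48974 - 1*(-90) = 48974 + 90 = 49064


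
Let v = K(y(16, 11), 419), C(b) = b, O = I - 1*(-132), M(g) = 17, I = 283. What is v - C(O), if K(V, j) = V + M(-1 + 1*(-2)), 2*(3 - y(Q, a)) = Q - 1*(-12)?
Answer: -409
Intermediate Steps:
O = 415 (O = 283 - 1*(-132) = 283 + 132 = 415)
y(Q, a) = -3 - Q/2 (y(Q, a) = 3 - (Q - 1*(-12))/2 = 3 - (Q + 12)/2 = 3 - (12 + Q)/2 = 3 + (-6 - Q/2) = -3 - Q/2)
K(V, j) = 17 + V (K(V, j) = V + 17 = 17 + V)
v = 6 (v = 17 + (-3 - 1/2*16) = 17 + (-3 - 8) = 17 - 11 = 6)
v - C(O) = 6 - 1*415 = 6 - 415 = -409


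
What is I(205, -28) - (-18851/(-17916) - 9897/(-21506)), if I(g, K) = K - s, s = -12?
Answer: -3373774097/192650748 ≈ -17.512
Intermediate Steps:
I(g, K) = 12 + K (I(g, K) = K - 1*(-12) = K + 12 = 12 + K)
I(205, -28) - (-18851/(-17916) - 9897/(-21506)) = (12 - 28) - (-18851/(-17916) - 9897/(-21506)) = -16 - (-18851*(-1/17916) - 9897*(-1/21506)) = -16 - (18851/17916 + 9897/21506) = -16 - 1*291362129/192650748 = -16 - 291362129/192650748 = -3373774097/192650748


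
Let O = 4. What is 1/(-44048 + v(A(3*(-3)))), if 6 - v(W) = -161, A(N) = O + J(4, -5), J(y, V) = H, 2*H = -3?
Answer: -1/43881 ≈ -2.2789e-5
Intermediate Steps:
H = -3/2 (H = (½)*(-3) = -3/2 ≈ -1.5000)
J(y, V) = -3/2
A(N) = 5/2 (A(N) = 4 - 3/2 = 5/2)
v(W) = 167 (v(W) = 6 - 1*(-161) = 6 + 161 = 167)
1/(-44048 + v(A(3*(-3)))) = 1/(-44048 + 167) = 1/(-43881) = -1/43881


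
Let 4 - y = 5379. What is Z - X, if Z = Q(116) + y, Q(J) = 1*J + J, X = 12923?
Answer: -18066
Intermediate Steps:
Q(J) = 2*J (Q(J) = J + J = 2*J)
y = -5375 (y = 4 - 1*5379 = 4 - 5379 = -5375)
Z = -5143 (Z = 2*116 - 5375 = 232 - 5375 = -5143)
Z - X = -5143 - 1*12923 = -5143 - 12923 = -18066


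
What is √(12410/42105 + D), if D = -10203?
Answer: I*√723506897001/8421 ≈ 101.01*I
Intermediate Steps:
√(12410/42105 + D) = √(12410/42105 - 10203) = √(12410*(1/42105) - 10203) = √(2482/8421 - 10203) = √(-85916981/8421) = I*√723506897001/8421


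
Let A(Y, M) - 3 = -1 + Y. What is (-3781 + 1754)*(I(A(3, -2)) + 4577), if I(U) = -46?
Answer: -9184337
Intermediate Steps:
A(Y, M) = 2 + Y (A(Y, M) = 3 + (-1 + Y) = 2 + Y)
(-3781 + 1754)*(I(A(3, -2)) + 4577) = (-3781 + 1754)*(-46 + 4577) = -2027*4531 = -9184337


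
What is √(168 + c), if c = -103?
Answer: √65 ≈ 8.0623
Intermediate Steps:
√(168 + c) = √(168 - 103) = √65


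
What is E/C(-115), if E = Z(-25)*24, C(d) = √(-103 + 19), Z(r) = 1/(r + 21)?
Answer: I*√21/7 ≈ 0.65465*I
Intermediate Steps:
Z(r) = 1/(21 + r)
C(d) = 2*I*√21 (C(d) = √(-84) = 2*I*√21)
E = -6 (E = 24/(21 - 25) = 24/(-4) = -¼*24 = -6)
E/C(-115) = -6*(-I*√21/42) = -(-1)*I*√21/7 = I*√21/7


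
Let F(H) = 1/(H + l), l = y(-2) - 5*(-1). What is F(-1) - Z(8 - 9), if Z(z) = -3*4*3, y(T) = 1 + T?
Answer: 109/3 ≈ 36.333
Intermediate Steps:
Z(z) = -36 (Z(z) = -12*3 = -36)
l = 4 (l = (1 - 2) - 5*(-1) = -1 + 5 = 4)
F(H) = 1/(4 + H) (F(H) = 1/(H + 4) = 1/(4 + H))
F(-1) - Z(8 - 9) = 1/(4 - 1) - 1*(-36) = 1/3 + 36 = 109/3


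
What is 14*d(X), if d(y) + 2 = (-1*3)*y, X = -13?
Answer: 518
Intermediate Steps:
d(y) = -2 - 3*y (d(y) = -2 + (-1*3)*y = -2 - 3*y)
14*d(X) = 14*(-2 - 3*(-13)) = 14*(-2 + 39) = 14*37 = 518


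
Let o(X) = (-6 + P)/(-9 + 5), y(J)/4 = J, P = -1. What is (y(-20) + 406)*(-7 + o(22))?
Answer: -3423/2 ≈ -1711.5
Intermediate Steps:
y(J) = 4*J
o(X) = 7/4 (o(X) = (-6 - 1)/(-9 + 5) = -7/(-4) = -7*(-¼) = 7/4)
(y(-20) + 406)*(-7 + o(22)) = (4*(-20) + 406)*(-7 + 7/4) = (-80 + 406)*(-21/4) = 326*(-21/4) = -3423/2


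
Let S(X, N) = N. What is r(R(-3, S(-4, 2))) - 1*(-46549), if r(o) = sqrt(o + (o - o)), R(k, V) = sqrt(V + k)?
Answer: 46549 + sqrt(I) ≈ 46550.0 + 0.70711*I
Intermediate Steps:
r(o) = sqrt(o) (r(o) = sqrt(o + 0) = sqrt(o))
r(R(-3, S(-4, 2))) - 1*(-46549) = sqrt(sqrt(2 - 3)) - 1*(-46549) = sqrt(sqrt(-1)) + 46549 = sqrt(I) + 46549 = 46549 + sqrt(I)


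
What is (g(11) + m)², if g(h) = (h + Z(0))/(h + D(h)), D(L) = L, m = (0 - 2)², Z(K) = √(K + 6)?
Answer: (99 + √6)²/484 ≈ 21.264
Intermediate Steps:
Z(K) = √(6 + K)
m = 4 (m = (-2)² = 4)
g(h) = (h + √6)/(2*h) (g(h) = (h + √(6 + 0))/(h + h) = (h + √6)/((2*h)) = (h + √6)*(1/(2*h)) = (h + √6)/(2*h))
(g(11) + m)² = ((½)*(11 + √6)/11 + 4)² = ((½)*(1/11)*(11 + √6) + 4)² = ((½ + √6/22) + 4)² = (9/2 + √6/22)²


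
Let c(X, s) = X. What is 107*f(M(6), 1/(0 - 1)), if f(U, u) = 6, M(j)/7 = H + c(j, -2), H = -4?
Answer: 642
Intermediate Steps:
M(j) = -28 + 7*j (M(j) = 7*(-4 + j) = -28 + 7*j)
107*f(M(6), 1/(0 - 1)) = 107*6 = 642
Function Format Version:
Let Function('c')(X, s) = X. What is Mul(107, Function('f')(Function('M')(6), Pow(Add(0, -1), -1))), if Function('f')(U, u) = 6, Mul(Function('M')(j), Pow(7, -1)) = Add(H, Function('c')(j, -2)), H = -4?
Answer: 642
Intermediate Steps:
Function('M')(j) = Add(-28, Mul(7, j)) (Function('M')(j) = Mul(7, Add(-4, j)) = Add(-28, Mul(7, j)))
Mul(107, Function('f')(Function('M')(6), Pow(Add(0, -1), -1))) = Mul(107, 6) = 642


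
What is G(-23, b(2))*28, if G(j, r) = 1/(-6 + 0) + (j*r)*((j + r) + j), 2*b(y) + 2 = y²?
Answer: 86926/3 ≈ 28975.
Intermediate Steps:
b(y) = -1 + y²/2
G(j, r) = -⅙ + j*r*(r + 2*j) (G(j, r) = 1/(-6) + (j*r)*(r + 2*j) = -⅙ + j*r*(r + 2*j))
G(-23, b(2))*28 = (-⅙ - 23*(-1 + (½)*2²)² + 2*(-1 + (½)*2²)*(-23)²)*28 = (-⅙ - 23*(-1 + (½)*4)² + 2*(-1 + (½)*4)*529)*28 = (-⅙ - 23*(-1 + 2)² + 2*(-1 + 2)*529)*28 = (-⅙ - 23*1² + 2*1*529)*28 = (-⅙ - 23*1 + 1058)*28 = (-⅙ - 23 + 1058)*28 = (6209/6)*28 = 86926/3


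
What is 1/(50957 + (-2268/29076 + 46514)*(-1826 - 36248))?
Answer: -2423/4290939424431 ≈ -5.6468e-10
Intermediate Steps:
1/(50957 + (-2268/29076 + 46514)*(-1826 - 36248)) = 1/(50957 + (-2268*1/29076 + 46514)*(-38074)) = 1/(50957 + (-189/2423 + 46514)*(-38074)) = 1/(50957 + (112703233/2423)*(-38074)) = 1/(50957 - 4291062893242/2423) = 1/(-4290939424431/2423) = -2423/4290939424431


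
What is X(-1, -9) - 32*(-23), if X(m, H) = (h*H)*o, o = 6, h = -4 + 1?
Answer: 898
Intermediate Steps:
h = -3
X(m, H) = -18*H (X(m, H) = -3*H*6 = -18*H)
X(-1, -9) - 32*(-23) = -18*(-9) - 32*(-23) = 162 + 736 = 898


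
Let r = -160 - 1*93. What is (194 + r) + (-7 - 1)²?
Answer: 5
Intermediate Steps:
r = -253 (r = -160 - 93 = -253)
(194 + r) + (-7 - 1)² = (194 - 253) + (-7 - 1)² = -59 + (-8)² = -59 + 64 = 5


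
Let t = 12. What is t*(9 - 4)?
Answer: 60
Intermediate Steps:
t*(9 - 4) = 12*(9 - 4) = 12*5 = 60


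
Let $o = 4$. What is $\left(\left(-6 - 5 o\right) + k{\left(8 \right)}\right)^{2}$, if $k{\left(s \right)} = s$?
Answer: $324$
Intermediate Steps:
$\left(\left(-6 - 5 o\right) + k{\left(8 \right)}\right)^{2} = \left(\left(-6 - 20\right) + 8\right)^{2} = \left(-26 + 8\right)^{2} = \left(-18\right)^{2} = 324$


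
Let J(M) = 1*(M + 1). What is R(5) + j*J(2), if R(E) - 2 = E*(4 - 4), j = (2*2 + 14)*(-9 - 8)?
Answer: -916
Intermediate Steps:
j = -306 (j = (4 + 14)*(-17) = 18*(-17) = -306)
J(M) = 1 + M (J(M) = 1*(1 + M) = 1 + M)
R(E) = 2 (R(E) = 2 + E*(4 - 4) = 2 + E*0 = 2 + 0 = 2)
R(5) + j*J(2) = 2 - 306*(1 + 2) = 2 - 306*3 = 2 - 918 = -916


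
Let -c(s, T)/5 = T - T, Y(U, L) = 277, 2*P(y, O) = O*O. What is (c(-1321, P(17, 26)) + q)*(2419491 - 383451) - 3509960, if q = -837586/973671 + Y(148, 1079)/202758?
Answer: -1227140437543220/233356483 ≈ -5.2586e+6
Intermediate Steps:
P(y, O) = O²/2 (P(y, O) = (O*O)/2 = O²/2)
q = -18839728369/21935509402 (q = -837586/973671 + 277/202758 = -18839728369/21935509402 ≈ -0.85887)
c(s, T) = 0 (c(s, T) = -5*(T - T) = -5*0 = 0)
(c(-1321, P(17, 26)) + q)*(2419491 - 383451) - 3509960 = (0 - 18839728369/21935509402)*(2419491 - 383451) - 3509960 = -18839728369/21935509402*2036040 - 3509960 = -408068516472540/233356483 - 3509960 = -1227140437543220/233356483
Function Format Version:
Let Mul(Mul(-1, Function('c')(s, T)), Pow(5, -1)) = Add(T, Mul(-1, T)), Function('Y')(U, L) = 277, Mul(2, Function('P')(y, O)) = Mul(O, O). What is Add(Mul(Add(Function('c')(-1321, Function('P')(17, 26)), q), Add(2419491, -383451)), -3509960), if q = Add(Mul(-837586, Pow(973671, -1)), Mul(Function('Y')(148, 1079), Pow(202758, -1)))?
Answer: Rational(-1227140437543220, 233356483) ≈ -5.2586e+6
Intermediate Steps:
Function('P')(y, O) = Mul(Rational(1, 2), Pow(O, 2)) (Function('P')(y, O) = Mul(Rational(1, 2), Mul(O, O)) = Mul(Rational(1, 2), Pow(O, 2)))
q = Rational(-18839728369, 21935509402) (q = Add(Mul(-837586, Pow(973671, -1)), Mul(277, Pow(202758, -1))) = Add(Mul(-837586, Rational(1, 973671)), Mul(277, Rational(1, 202758))) = Add(Rational(-837586, 973671), Rational(277, 202758)) = Rational(-18839728369, 21935509402) ≈ -0.85887)
Function('c')(s, T) = 0 (Function('c')(s, T) = Mul(-5, Add(T, Mul(-1, T))) = Mul(-5, 0) = 0)
Add(Mul(Add(Function('c')(-1321, Function('P')(17, 26)), q), Add(2419491, -383451)), -3509960) = Add(Mul(Add(0, Rational(-18839728369, 21935509402)), Add(2419491, -383451)), -3509960) = Add(Mul(Rational(-18839728369, 21935509402), 2036040), -3509960) = Add(Rational(-408068516472540, 233356483), -3509960) = Rational(-1227140437543220, 233356483)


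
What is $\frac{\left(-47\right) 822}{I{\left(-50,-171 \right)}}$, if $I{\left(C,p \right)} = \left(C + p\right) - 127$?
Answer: $\frac{6439}{58} \approx 111.02$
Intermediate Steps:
$I{\left(C,p \right)} = -127 + C + p$
$\frac{\left(-47\right) 822}{I{\left(-50,-171 \right)}} = \frac{\left(-47\right) 822}{-127 - 50 - 171} = - \frac{38634}{-348} = \left(-38634\right) \left(- \frac{1}{348}\right) = \frac{6439}{58}$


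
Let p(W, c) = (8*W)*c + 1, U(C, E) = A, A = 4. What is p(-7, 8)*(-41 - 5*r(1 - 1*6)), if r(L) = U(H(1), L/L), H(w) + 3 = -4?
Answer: 27267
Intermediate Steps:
H(w) = -7 (H(w) = -3 - 4 = -7)
U(C, E) = 4
r(L) = 4
p(W, c) = 1 + 8*W*c (p(W, c) = 8*W*c + 1 = 1 + 8*W*c)
p(-7, 8)*(-41 - 5*r(1 - 1*6)) = (1 + 8*(-7)*8)*(-41 - 5*4) = (1 - 448)*(-41 - 20) = -447*(-61) = 27267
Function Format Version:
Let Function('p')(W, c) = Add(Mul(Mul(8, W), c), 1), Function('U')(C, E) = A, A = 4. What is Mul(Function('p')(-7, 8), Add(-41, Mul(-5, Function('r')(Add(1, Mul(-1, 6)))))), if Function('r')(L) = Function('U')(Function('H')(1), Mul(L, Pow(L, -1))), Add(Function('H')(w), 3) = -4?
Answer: 27267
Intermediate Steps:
Function('H')(w) = -7 (Function('H')(w) = Add(-3, -4) = -7)
Function('U')(C, E) = 4
Function('r')(L) = 4
Function('p')(W, c) = Add(1, Mul(8, W, c)) (Function('p')(W, c) = Add(Mul(8, W, c), 1) = Add(1, Mul(8, W, c)))
Mul(Function('p')(-7, 8), Add(-41, Mul(-5, Function('r')(Add(1, Mul(-1, 6)))))) = Mul(Add(1, Mul(8, -7, 8)), Add(-41, Mul(-5, 4))) = Mul(Add(1, -448), Add(-41, -20)) = Mul(-447, -61) = 27267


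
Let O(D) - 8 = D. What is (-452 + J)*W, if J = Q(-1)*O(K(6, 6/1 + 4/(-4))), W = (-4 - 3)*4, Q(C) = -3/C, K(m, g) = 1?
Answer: 11900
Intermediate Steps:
O(D) = 8 + D
W = -28 (W = -7*4 = -28)
J = 27 (J = (-3/(-1))*(8 + 1) = -3*(-1)*9 = 3*9 = 27)
(-452 + J)*W = (-452 + 27)*(-28) = -425*(-28) = 11900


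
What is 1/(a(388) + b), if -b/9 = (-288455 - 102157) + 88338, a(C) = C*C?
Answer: 1/2871010 ≈ 3.4831e-7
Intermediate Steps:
a(C) = C²
b = 2720466 (b = -9*((-288455 - 102157) + 88338) = -9*(-390612 + 88338) = -9*(-302274) = 2720466)
1/(a(388) + b) = 1/(388² + 2720466) = 1/(150544 + 2720466) = 1/2871010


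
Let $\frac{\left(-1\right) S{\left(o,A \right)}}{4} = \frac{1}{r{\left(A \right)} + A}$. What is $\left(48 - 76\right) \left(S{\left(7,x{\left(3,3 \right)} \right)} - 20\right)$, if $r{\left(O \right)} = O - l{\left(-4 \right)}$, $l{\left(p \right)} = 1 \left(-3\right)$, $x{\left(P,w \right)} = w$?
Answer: $\frac{5152}{9} \approx 572.44$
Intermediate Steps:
$l{\left(p \right)} = -3$
$r{\left(O \right)} = 3 + O$ ($r{\left(O \right)} = O - -3 = O + 3 = 3 + O$)
$S{\left(o,A \right)} = - \frac{4}{3 + 2 A}$ ($S{\left(o,A \right)} = - \frac{4}{\left(3 + A\right) + A} = - \frac{4}{3 + 2 A}$)
$\left(48 - 76\right) \left(S{\left(7,x{\left(3,3 \right)} \right)} - 20\right) = \left(48 - 76\right) \left(- \frac{4}{3 + 2 \cdot 3} - 20\right) = - 28 \left(- \frac{4}{3 + 6} - 20\right) = - 28 \left(- \frac{4}{9} - 20\right) = \left(-28\right) \left(- \frac{184}{9}\right) = \frac{5152}{9}$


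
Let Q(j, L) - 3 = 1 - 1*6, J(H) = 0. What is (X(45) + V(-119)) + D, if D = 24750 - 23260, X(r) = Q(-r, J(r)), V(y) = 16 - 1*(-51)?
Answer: 1555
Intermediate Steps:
Q(j, L) = -2 (Q(j, L) = 3 + (1 - 1*6) = 3 + (1 - 6) = 3 - 5 = -2)
V(y) = 67 (V(y) = 16 + 51 = 67)
X(r) = -2
D = 1490
(X(45) + V(-119)) + D = (-2 + 67) + 1490 = 65 + 1490 = 1555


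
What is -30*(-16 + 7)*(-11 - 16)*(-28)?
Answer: 204120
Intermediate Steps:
-30*(-16 + 7)*(-11 - 16)*(-28) = -(-270)*(-27)*(-28) = -30*243*(-28) = -7290*(-28) = 204120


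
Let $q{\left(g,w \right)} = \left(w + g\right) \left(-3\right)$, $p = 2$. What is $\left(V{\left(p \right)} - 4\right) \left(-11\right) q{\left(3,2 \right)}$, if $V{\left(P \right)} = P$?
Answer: $-330$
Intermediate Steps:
$q{\left(g,w \right)} = - 3 g - 3 w$ ($q{\left(g,w \right)} = \left(g + w\right) \left(-3\right) = - 3 g - 3 w$)
$\left(V{\left(p \right)} - 4\right) \left(-11\right) q{\left(3,2 \right)} = \left(2 - 4\right) \left(-11\right) \left(\left(-3\right) 3 - 6\right) = \left(-2\right) \left(-11\right) \left(-9 - 6\right) = 22 \left(-15\right) = -330$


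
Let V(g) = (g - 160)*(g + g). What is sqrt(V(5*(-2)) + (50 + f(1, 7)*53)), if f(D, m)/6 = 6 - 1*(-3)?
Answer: 2*sqrt(1578) ≈ 79.448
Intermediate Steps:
f(D, m) = 54 (f(D, m) = 6*(6 - 1*(-3)) = 6*(6 + 3) = 6*9 = 54)
V(g) = 2*g*(-160 + g) (V(g) = (-160 + g)*(2*g) = 2*g*(-160 + g))
sqrt(V(5*(-2)) + (50 + f(1, 7)*53)) = sqrt(2*(5*(-2))*(-160 + 5*(-2)) + (50 + 54*53)) = sqrt(2*(-10)*(-160 - 10) + (50 + 2862)) = sqrt(2*(-10)*(-170) + 2912) = sqrt(3400 + 2912) = sqrt(6312) = 2*sqrt(1578)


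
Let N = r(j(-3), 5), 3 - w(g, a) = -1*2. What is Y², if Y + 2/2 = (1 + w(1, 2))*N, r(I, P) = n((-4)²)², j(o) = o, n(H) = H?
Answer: 2356225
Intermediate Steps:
w(g, a) = 5 (w(g, a) = 3 - (-1)*2 = 3 - 1*(-2) = 3 + 2 = 5)
r(I, P) = 256 (r(I, P) = ((-4)²)² = 16² = 256)
N = 256
Y = 1535 (Y = -1 + (1 + 5)*256 = -1 + 6*256 = -1 + 1536 = 1535)
Y² = 1535² = 2356225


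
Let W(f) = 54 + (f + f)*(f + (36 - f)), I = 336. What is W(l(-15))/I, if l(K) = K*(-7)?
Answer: 1269/56 ≈ 22.661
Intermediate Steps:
l(K) = -7*K
W(f) = 54 + 72*f (W(f) = 54 + (2*f)*36 = 54 + 72*f)
W(l(-15))/I = (54 + 72*(-7*(-15)))/336 = (54 + 72*105)*(1/336) = (54 + 7560)*(1/336) = 7614*(1/336) = 1269/56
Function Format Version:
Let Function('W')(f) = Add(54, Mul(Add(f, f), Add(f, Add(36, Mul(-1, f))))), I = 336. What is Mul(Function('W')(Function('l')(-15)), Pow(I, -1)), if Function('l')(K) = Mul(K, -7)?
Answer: Rational(1269, 56) ≈ 22.661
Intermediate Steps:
Function('l')(K) = Mul(-7, K)
Function('W')(f) = Add(54, Mul(72, f)) (Function('W')(f) = Add(54, Mul(Mul(2, f), 36)) = Add(54, Mul(72, f)))
Mul(Function('W')(Function('l')(-15)), Pow(I, -1)) = Mul(Add(54, Mul(72, Mul(-7, -15))), Pow(336, -1)) = Mul(Add(54, Mul(72, 105)), Rational(1, 336)) = Mul(Add(54, 7560), Rational(1, 336)) = Mul(7614, Rational(1, 336)) = Rational(1269, 56)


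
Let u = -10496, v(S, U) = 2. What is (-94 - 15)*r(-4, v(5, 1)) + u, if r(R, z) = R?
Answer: -10060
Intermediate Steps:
(-94 - 15)*r(-4, v(5, 1)) + u = (-94 - 15)*(-4) - 10496 = -109*(-4) - 10496 = 436 - 10496 = -10060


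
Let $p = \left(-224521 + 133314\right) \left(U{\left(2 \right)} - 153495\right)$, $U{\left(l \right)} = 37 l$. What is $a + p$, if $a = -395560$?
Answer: $13992673587$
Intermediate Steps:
$p = 13993069147$ ($p = \left(-224521 + 133314\right) \left(37 \cdot 2 - 153495\right) = - 91207 \left(74 - 153495\right) = \left(-91207\right) \left(-153421\right) = 13993069147$)
$a + p = -395560 + 13993069147 = 13992673587$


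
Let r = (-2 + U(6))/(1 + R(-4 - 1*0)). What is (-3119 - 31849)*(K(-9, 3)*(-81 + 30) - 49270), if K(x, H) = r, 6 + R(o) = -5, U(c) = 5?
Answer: 8611691748/5 ≈ 1.7223e+9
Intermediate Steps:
R(o) = -11 (R(o) = -6 - 5 = -11)
r = -3/10 (r = (-2 + 5)/(1 - 11) = 3/(-10) = 3*(-⅒) = -3/10 ≈ -0.30000)
K(x, H) = -3/10
(-3119 - 31849)*(K(-9, 3)*(-81 + 30) - 49270) = (-3119 - 31849)*(-3*(-81 + 30)/10 - 49270) = -34968*(-3/10*(-51) - 49270) = -34968*(153/10 - 49270) = -34968*(-492547/10) = 8611691748/5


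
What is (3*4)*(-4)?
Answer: -48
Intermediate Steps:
(3*4)*(-4) = 12*(-4) = -48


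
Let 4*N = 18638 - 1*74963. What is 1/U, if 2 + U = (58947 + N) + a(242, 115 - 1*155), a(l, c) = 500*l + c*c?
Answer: 4/669855 ≈ 5.9714e-6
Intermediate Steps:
a(l, c) = c² + 500*l (a(l, c) = 500*l + c² = c² + 500*l)
N = -56325/4 (N = (18638 - 1*74963)/4 = (18638 - 74963)/4 = (¼)*(-56325) = -56325/4 ≈ -14081.)
U = 669855/4 (U = -2 + ((58947 - 56325/4) + ((115 - 1*155)² + 500*242)) = -2 + (179463/4 + ((115 - 155)² + 121000)) = -2 + (179463/4 + ((-40)² + 121000)) = -2 + (179463/4 + (1600 + 121000)) = -2 + (179463/4 + 122600) = -2 + 669863/4 = 669855/4 ≈ 1.6746e+5)
1/U = 1/(669855/4) = 4/669855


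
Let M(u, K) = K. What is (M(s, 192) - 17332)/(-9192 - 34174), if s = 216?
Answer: 8570/21683 ≈ 0.39524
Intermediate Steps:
(M(s, 192) - 17332)/(-9192 - 34174) = (192 - 17332)/(-9192 - 34174) = -17140/(-43366) = -17140*(-1/43366) = 8570/21683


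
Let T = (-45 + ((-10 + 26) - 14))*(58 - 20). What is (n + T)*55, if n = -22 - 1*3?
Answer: -91245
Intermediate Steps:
T = -1634 (T = (-45 + (16 - 14))*38 = (-45 + 2)*38 = -43*38 = -1634)
n = -25 (n = -22 - 3 = -25)
(n + T)*55 = (-25 - 1634)*55 = -1659*55 = -91245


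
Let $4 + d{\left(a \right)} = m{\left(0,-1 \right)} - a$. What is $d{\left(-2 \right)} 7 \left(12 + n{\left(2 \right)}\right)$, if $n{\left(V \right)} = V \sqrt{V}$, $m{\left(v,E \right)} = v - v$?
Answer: $-168 - 28 \sqrt{2} \approx -207.6$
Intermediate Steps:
$m{\left(v,E \right)} = 0$
$n{\left(V \right)} = V^{\frac{3}{2}}$
$d{\left(a \right)} = -4 - a$ ($d{\left(a \right)} = -4 + \left(0 - a\right) = -4 - a$)
$d{\left(-2 \right)} 7 \left(12 + n{\left(2 \right)}\right) = \left(-4 - -2\right) 7 \left(12 + 2^{\frac{3}{2}}\right) = \left(-4 + 2\right) 7 \left(12 + 2 \sqrt{2}\right) = - 2 \left(84 + 14 \sqrt{2}\right) = -168 - 28 \sqrt{2}$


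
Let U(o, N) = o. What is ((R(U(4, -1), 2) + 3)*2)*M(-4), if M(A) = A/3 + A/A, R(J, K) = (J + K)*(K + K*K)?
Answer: -26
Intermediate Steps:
R(J, K) = (J + K)*(K + K²)
M(A) = 1 + A/3 (M(A) = A*(⅓) + 1 = A/3 + 1 = 1 + A/3)
((R(U(4, -1), 2) + 3)*2)*M(-4) = ((2*(4 + 2 + 2² + 4*2) + 3)*2)*(1 + (⅓)*(-4)) = ((2*(4 + 2 + 4 + 8) + 3)*2)*(1 - 4/3) = ((2*18 + 3)*2)*(-⅓) = ((36 + 3)*2)*(-⅓) = (39*2)*(-⅓) = 78*(-⅓) = -26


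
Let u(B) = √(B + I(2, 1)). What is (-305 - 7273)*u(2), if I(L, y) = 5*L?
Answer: -15156*√3 ≈ -26251.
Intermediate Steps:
u(B) = √(10 + B) (u(B) = √(B + 5*2) = √(B + 10) = √(10 + B))
(-305 - 7273)*u(2) = (-305 - 7273)*√(10 + 2) = -15156*√3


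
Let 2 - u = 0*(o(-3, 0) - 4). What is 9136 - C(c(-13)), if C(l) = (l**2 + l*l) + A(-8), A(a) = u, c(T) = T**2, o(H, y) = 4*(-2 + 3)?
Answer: -47988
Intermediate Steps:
o(H, y) = 4 (o(H, y) = 4*1 = 4)
u = 2 (u = 2 - 0*(4 - 4) = 2 - 0*0 = 2 - 1*0 = 2 + 0 = 2)
A(a) = 2
C(l) = 2 + 2*l**2 (C(l) = (l**2 + l*l) + 2 = (l**2 + l**2) + 2 = 2*l**2 + 2 = 2 + 2*l**2)
9136 - C(c(-13)) = 9136 - (2 + 2*((-13)**2)**2) = 9136 - (2 + 2*169**2) = 9136 - (2 + 2*28561) = 9136 - (2 + 57122) = 9136 - 1*57124 = 9136 - 57124 = -47988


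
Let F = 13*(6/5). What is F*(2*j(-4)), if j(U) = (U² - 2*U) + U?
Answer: 624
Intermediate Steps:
j(U) = U² - U
F = 78/5 (F = 13*(6*(⅕)) = 13*(6/5) = 78/5 ≈ 15.600)
F*(2*j(-4)) = 78*(2*(-4*(-1 - 4)))/5 = 78*(2*(-4*(-5)))/5 = 78*(2*20)/5 = (78/5)*40 = 624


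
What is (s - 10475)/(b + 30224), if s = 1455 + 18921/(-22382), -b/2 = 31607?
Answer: 201904561/738382180 ≈ 0.27344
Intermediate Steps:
b = -63214 (b = -2*31607 = -63214)
s = 32546889/22382 (s = 1455 + 18921*(-1/22382) = 1455 - 18921/22382 = 32546889/22382 ≈ 1454.2)
(s - 10475)/(b + 30224) = (32546889/22382 - 10475)/(-63214 + 30224) = -201904561/22382/(-32990) = -201904561/22382*(-1/32990) = 201904561/738382180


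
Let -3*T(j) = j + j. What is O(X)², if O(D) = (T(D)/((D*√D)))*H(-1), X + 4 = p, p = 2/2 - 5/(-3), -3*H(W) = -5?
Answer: -25/27 ≈ -0.92593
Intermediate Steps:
T(j) = -2*j/3 (T(j) = -(j + j)/3 = -2*j/3)
H(W) = 5/3 (H(W) = -⅓*(-5) = 5/3)
p = 8/3 (p = 2*(½) - 5*(-⅓) = 1 + 5/3 = 8/3 ≈ 2.6667)
X = -4/3 (X = -4 + 8/3 = -4/3 ≈ -1.3333)
O(D) = -10/(9*√D) (O(D) = ((-2*D/3)/((D*√D)))*(5/3) = ((-2*D/3)/(D^(3/2)))*(5/3) = ((-2*D/3)/D^(3/2))*(5/3) = -2/(3*√D)*(5/3) = -10/(9*√D))
O(X)² = (-(-5)*I*√3/9)² = (5*I*√3/9)² = -25/27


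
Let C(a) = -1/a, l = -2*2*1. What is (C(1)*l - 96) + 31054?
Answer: 30962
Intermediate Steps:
l = -4 (l = -4*1 = -4)
(C(1)*l - 96) + 31054 = (-1/1*(-4) - 96) + 31054 = (-1*1*(-4) - 96) + 31054 = (-1*(-4) - 96) + 31054 = (4 - 96) + 31054 = -92 + 31054 = 30962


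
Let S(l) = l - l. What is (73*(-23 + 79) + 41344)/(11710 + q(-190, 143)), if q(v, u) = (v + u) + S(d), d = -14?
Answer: 45432/11663 ≈ 3.8954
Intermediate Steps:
S(l) = 0
q(v, u) = u + v (q(v, u) = (v + u) + 0 = (u + v) + 0 = u + v)
(73*(-23 + 79) + 41344)/(11710 + q(-190, 143)) = (73*(-23 + 79) + 41344)/(11710 + (143 - 190)) = (73*56 + 41344)/(11710 - 47) = (4088 + 41344)/11663 = 45432*(1/11663) = 45432/11663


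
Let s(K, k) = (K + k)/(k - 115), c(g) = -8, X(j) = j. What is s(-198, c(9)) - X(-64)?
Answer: 8078/123 ≈ 65.675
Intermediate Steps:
s(K, k) = (K + k)/(-115 + k)
s(-198, c(9)) - X(-64) = (-198 - 8)/(-115 - 8) - 1*(-64) = -206/(-123) + 64 = -1/123*(-206) + 64 = 206/123 + 64 = 8078/123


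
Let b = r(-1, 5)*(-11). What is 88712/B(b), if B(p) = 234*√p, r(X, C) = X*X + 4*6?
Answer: -3412*I*√11/495 ≈ -22.861*I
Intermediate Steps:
r(X, C) = 24 + X² (r(X, C) = X² + 24 = 24 + X²)
b = -275 (b = (24 + (-1)²)*(-11) = (24 + 1)*(-11) = 25*(-11) = -275)
88712/B(b) = 88712/((234*√(-275))) = 88712/((234*(5*I*√11))) = 88712/((1170*I*√11)) = 88712*(-I*√11/12870) = -3412*I*√11/495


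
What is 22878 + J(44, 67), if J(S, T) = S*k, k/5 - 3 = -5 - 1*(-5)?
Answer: 23538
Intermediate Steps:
k = 15 (k = 15 + 5*(-5 - 1*(-5)) = 15 + 5*(-5 + 5) = 15 + 5*0 = 15 + 0 = 15)
J(S, T) = 15*S (J(S, T) = S*15 = 15*S)
22878 + J(44, 67) = 22878 + 15*44 = 22878 + 660 = 23538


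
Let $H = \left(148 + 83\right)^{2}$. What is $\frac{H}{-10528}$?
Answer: $- \frac{7623}{1504} \approx -5.0685$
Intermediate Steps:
$H = 53361$ ($H = 231^{2} = 53361$)
$\frac{H}{-10528} = \frac{53361}{-10528} = 53361 \left(- \frac{1}{10528}\right) = - \frac{7623}{1504}$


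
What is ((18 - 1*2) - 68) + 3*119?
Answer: 305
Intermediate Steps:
((18 - 1*2) - 68) + 3*119 = ((18 - 2) - 68) + 357 = (16 - 68) + 357 = -52 + 357 = 305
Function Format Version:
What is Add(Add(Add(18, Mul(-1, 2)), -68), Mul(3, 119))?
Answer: 305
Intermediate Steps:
Add(Add(Add(18, Mul(-1, 2)), -68), Mul(3, 119)) = Add(Add(Add(18, -2), -68), 357) = Add(Add(16, -68), 357) = Add(-52, 357) = 305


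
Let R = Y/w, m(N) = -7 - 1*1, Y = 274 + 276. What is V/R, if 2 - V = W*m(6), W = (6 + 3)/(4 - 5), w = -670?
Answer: 938/11 ≈ 85.273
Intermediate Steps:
Y = 550
m(N) = -8 (m(N) = -7 - 1 = -8)
W = -9 (W = 9/(-1) = 9*(-1) = -9)
V = -70 (V = 2 - (-9)*(-8) = 2 - 1*72 = 2 - 72 = -70)
R = -55/67 (R = 550/(-670) = 550*(-1/670) = -55/67 ≈ -0.82090)
V/R = -70/(-55/67) = -70*(-67/55) = 938/11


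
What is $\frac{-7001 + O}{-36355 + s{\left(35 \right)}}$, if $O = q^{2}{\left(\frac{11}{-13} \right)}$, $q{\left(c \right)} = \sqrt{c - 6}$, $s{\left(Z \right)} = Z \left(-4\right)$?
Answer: $\frac{91102}{474435} \approx 0.19202$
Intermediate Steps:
$s{\left(Z \right)} = - 4 Z$
$q{\left(c \right)} = \sqrt{-6 + c}$
$O = - \frac{89}{13}$ ($O = \left(\sqrt{-6 + \frac{11}{-13}}\right)^{2} = \left(\sqrt{-6 + 11 \left(- \frac{1}{13}\right)}\right)^{2} = \left(\sqrt{-6 - \frac{11}{13}}\right)^{2} = \left(\sqrt{- \frac{89}{13}}\right)^{2} = \left(\frac{i \sqrt{1157}}{13}\right)^{2} = - \frac{89}{13} \approx -6.8462$)
$\frac{-7001 + O}{-36355 + s{\left(35 \right)}} = \frac{-7001 - \frac{89}{13}}{-36355 - 140} = - \frac{91102}{13 \left(-36355 - 140\right)} = - \frac{91102}{13 \left(-36495\right)} = \left(- \frac{91102}{13}\right) \left(- \frac{1}{36495}\right) = \frac{91102}{474435}$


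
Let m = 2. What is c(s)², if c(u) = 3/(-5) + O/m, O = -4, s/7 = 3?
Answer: 169/25 ≈ 6.7600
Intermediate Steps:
s = 21 (s = 7*3 = 21)
c(u) = -13/5 (c(u) = 3/(-5) - 4/2 = 3*(-⅕) - 4*½ = -⅗ - 2 = -13/5)
c(s)² = (-13/5)² = 169/25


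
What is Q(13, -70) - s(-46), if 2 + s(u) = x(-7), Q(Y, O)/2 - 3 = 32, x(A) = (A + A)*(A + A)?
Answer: -124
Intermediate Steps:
x(A) = 4*A**2 (x(A) = (2*A)*(2*A) = 4*A**2)
Q(Y, O) = 70 (Q(Y, O) = 6 + 2*32 = 6 + 64 = 70)
s(u) = 194 (s(u) = -2 + 4*(-7)**2 = -2 + 4*49 = -2 + 196 = 194)
Q(13, -70) - s(-46) = 70 - 1*194 = 70 - 194 = -124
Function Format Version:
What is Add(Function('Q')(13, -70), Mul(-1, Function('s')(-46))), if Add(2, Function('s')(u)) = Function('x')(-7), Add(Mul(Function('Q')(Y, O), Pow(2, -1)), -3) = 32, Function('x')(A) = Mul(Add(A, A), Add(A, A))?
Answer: -124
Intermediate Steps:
Function('x')(A) = Mul(4, Pow(A, 2)) (Function('x')(A) = Mul(Mul(2, A), Mul(2, A)) = Mul(4, Pow(A, 2)))
Function('Q')(Y, O) = 70 (Function('Q')(Y, O) = Add(6, Mul(2, 32)) = Add(6, 64) = 70)
Function('s')(u) = 194 (Function('s')(u) = Add(-2, Mul(4, Pow(-7, 2))) = Add(-2, Mul(4, 49)) = Add(-2, 196) = 194)
Add(Function('Q')(13, -70), Mul(-1, Function('s')(-46))) = Add(70, Mul(-1, 194)) = Add(70, -194) = -124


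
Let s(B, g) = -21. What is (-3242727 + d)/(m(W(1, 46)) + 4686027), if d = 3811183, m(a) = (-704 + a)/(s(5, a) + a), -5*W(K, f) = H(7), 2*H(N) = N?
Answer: 61677476/508437453 ≈ 0.12131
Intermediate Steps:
H(N) = N/2
W(K, f) = -7/10
m(a) = (-704 + a)/(-21 + a)
(-3242727 + d)/(m(W(1, 46)) + 4686027) = (-3242727 + 3811183)/((-704 - 7/10)/(-21 - 7/10) + 4686027) = 568456/(-7047/10/(-217/10) + 4686027) = 568456/(-10/217*(-7047/10) + 4686027) = 568456/(7047/217 + 4686027) = 568456/(1016874906/217) = 568456*(217/1016874906) = 61677476/508437453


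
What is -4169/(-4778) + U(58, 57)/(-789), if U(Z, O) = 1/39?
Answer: 128279521/147023838 ≈ 0.87251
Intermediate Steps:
U(Z, O) = 1/39
-4169/(-4778) + U(58, 57)/(-789) = -4169/(-4778) + (1/39)/(-789) = -4169*(-1/4778) + (1/39)*(-1/789) = 4169/4778 - 1/30771 = 128279521/147023838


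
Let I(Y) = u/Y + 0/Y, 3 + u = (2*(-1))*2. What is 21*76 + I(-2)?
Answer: 3199/2 ≈ 1599.5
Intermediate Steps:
u = -7 (u = -3 + (2*(-1))*2 = -3 - 2*2 = -3 - 4 = -7)
I(Y) = -7/Y (I(Y) = -7/Y + 0/Y = -7/Y + 0 = -7/Y)
21*76 + I(-2) = 21*76 - 7/(-2) = 1596 - 7*(-1/2) = 1596 + 7/2 = 3199/2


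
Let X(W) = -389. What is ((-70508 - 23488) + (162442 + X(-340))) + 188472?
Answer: 256529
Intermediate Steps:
((-70508 - 23488) + (162442 + X(-340))) + 188472 = ((-70508 - 23488) + (162442 - 389)) + 188472 = (-93996 + 162053) + 188472 = 68057 + 188472 = 256529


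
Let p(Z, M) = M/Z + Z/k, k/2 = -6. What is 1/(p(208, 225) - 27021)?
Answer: -624/16871245 ≈ -3.6986e-5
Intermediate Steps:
k = -12 (k = 2*(-6) = -12)
p(Z, M) = -Z/12 + M/Z (p(Z, M) = M/Z + Z/(-12) = M/Z + Z*(-1/12) = M/Z - Z/12 = -Z/12 + M/Z)
1/(p(208, 225) - 27021) = 1/((-1/12*208 + 225/208) - 27021) = 1/((-52/3 + 225*(1/208)) - 27021) = 1/((-52/3 + 225/208) - 27021) = 1/(-10141/624 - 27021) = 1/(-16871245/624) = -624/16871245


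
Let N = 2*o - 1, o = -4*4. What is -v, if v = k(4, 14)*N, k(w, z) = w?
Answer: 132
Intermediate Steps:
o = -16
N = -33 (N = 2*(-16) - 1 = -32 - 1 = -33)
v = -132 (v = 4*(-33) = -132)
-v = -1*(-132) = 132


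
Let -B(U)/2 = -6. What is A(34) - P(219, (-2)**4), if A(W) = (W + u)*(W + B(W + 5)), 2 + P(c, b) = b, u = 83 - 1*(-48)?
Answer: 7576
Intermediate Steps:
B(U) = 12 (B(U) = -2*(-6) = 12)
u = 131 (u = 83 + 48 = 131)
P(c, b) = -2 + b
A(W) = (12 + W)*(131 + W) (A(W) = (W + 131)*(W + 12) = (131 + W)*(12 + W) = (12 + W)*(131 + W))
A(34) - P(219, (-2)**4) = (1572 + 34**2 + 143*34) - (-2 + (-2)**4) = (1572 + 1156 + 4862) - (-2 + 16) = 7590 - 1*14 = 7590 - 14 = 7576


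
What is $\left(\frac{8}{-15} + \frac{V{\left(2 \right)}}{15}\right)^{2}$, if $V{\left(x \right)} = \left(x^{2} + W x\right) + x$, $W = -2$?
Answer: $\frac{4}{25} \approx 0.16$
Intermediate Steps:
$V{\left(x \right)} = x^{2} - x$ ($V{\left(x \right)} = \left(x^{2} - 2 x\right) + x = x^{2} - x$)
$\left(\frac{8}{-15} + \frac{V{\left(2 \right)}}{15}\right)^{2} = \left(\frac{8}{-15} + \frac{2 \left(-1 + 2\right)}{15}\right)^{2} = \left(8 \left(- \frac{1}{15}\right) + 2 \cdot 1 \cdot \frac{1}{15}\right)^{2} = \left(- \frac{8}{15} + 2 \cdot \frac{1}{15}\right)^{2} = \left(- \frac{8}{15} + \frac{2}{15}\right)^{2} = \left(- \frac{2}{5}\right)^{2} = \frac{4}{25}$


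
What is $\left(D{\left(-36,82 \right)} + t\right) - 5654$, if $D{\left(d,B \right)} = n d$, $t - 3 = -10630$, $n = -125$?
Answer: $-11781$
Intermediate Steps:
$t = -10627$ ($t = 3 - 10630 = -10627$)
$D{\left(d,B \right)} = - 125 d$
$\left(D{\left(-36,82 \right)} + t\right) - 5654 = \left(\left(-125\right) \left(-36\right) - 10627\right) - 5654 = \left(4500 - 10627\right) - 5654 = -6127 - 5654 = -11781$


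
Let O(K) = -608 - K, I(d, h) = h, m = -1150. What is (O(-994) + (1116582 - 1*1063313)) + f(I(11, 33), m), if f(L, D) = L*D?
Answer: 15705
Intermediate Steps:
f(L, D) = D*L
(O(-994) + (1116582 - 1*1063313)) + f(I(11, 33), m) = ((-608 - 1*(-994)) + (1116582 - 1*1063313)) - 1150*33 = ((-608 + 994) + (1116582 - 1063313)) - 37950 = (386 + 53269) - 37950 = 53655 - 37950 = 15705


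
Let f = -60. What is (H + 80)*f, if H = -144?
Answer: 3840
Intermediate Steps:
(H + 80)*f = (-144 + 80)*(-60) = -64*(-60) = 3840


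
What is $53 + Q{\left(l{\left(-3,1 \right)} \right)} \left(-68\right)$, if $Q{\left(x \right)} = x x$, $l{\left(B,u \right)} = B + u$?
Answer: $-219$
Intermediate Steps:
$Q{\left(x \right)} = x^{2}$
$53 + Q{\left(l{\left(-3,1 \right)} \right)} \left(-68\right) = 53 + \left(-3 + 1\right)^{2} \left(-68\right) = 53 + \left(-2\right)^{2} \left(-68\right) = 53 + 4 \left(-68\right) = 53 - 272 = -219$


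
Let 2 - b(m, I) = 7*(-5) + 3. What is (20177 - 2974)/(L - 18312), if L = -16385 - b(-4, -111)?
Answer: -17203/34731 ≈ -0.49532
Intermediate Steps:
b(m, I) = 34 (b(m, I) = 2 - (7*(-5) + 3) = 2 - (-35 + 3) = 2 - 1*(-32) = 2 + 32 = 34)
L = -16419 (L = -16385 - 1*34 = -16385 - 34 = -16419)
(20177 - 2974)/(L - 18312) = (20177 - 2974)/(-16419 - 18312) = 17203/(-34731) = 17203*(-1/34731) = -17203/34731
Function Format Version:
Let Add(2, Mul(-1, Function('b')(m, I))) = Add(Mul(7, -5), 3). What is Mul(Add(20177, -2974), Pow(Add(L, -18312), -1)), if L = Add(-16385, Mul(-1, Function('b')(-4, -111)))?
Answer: Rational(-17203, 34731) ≈ -0.49532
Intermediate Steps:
Function('b')(m, I) = 34 (Function('b')(m, I) = Add(2, Mul(-1, Add(Mul(7, -5), 3))) = Add(2, Mul(-1, Add(-35, 3))) = Add(2, Mul(-1, -32)) = Add(2, 32) = 34)
L = -16419 (L = Add(-16385, Mul(-1, 34)) = Add(-16385, -34) = -16419)
Mul(Add(20177, -2974), Pow(Add(L, -18312), -1)) = Mul(Add(20177, -2974), Pow(Add(-16419, -18312), -1)) = Mul(17203, Pow(-34731, -1)) = Mul(17203, Rational(-1, 34731)) = Rational(-17203, 34731)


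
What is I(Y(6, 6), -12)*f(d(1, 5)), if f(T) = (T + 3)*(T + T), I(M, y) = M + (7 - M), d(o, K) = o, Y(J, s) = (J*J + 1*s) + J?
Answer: 56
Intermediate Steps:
Y(J, s) = J + s + J**2 (Y(J, s) = (J**2 + s) + J = (s + J**2) + J = J + s + J**2)
I(M, y) = 7
f(T) = 2*T*(3 + T) (f(T) = (3 + T)*(2*T) = 2*T*(3 + T))
I(Y(6, 6), -12)*f(d(1, 5)) = 7*(2*1*(3 + 1)) = 7*(2*1*4) = 7*8 = 56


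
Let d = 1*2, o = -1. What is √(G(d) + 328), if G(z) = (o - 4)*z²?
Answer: 2*√77 ≈ 17.550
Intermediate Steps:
d = 2
G(z) = -5*z² (G(z) = (-1 - 4)*z² = -5*z²)
√(G(d) + 328) = √(-5*2² + 328) = √(-5*4 + 328) = √(-20 + 328) = √308 = 2*√77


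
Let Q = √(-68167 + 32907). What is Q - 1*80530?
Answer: -80530 + 2*I*√8815 ≈ -80530.0 + 187.78*I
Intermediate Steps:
Q = 2*I*√8815 (Q = √(-35260) = 2*I*√8815 ≈ 187.78*I)
Q - 1*80530 = 2*I*√8815 - 1*80530 = 2*I*√8815 - 80530 = -80530 + 2*I*√8815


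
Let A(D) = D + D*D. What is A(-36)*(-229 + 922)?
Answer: 873180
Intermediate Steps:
A(D) = D + D²
A(-36)*(-229 + 922) = (-36*(1 - 36))*(-229 + 922) = -36*(-35)*693 = 1260*693 = 873180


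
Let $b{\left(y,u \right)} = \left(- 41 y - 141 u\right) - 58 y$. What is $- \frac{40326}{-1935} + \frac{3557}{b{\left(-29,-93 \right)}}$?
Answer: $\frac{72383731}{3436560} \approx 21.063$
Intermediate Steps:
$b{\left(y,u \right)} = - 141 u - 99 y$ ($b{\left(y,u \right)} = \left(- 141 u - 41 y\right) - 58 y = - 141 u - 99 y$)
$- \frac{40326}{-1935} + \frac{3557}{b{\left(-29,-93 \right)}} = - \frac{40326}{-1935} + \frac{3557}{\left(-141\right) \left(-93\right) - -2871} = \left(-40326\right) \left(- \frac{1}{1935}\right) + \frac{3557}{13113 + 2871} = \frac{13442}{645} + \frac{3557}{15984} = \frac{72383731}{3436560}$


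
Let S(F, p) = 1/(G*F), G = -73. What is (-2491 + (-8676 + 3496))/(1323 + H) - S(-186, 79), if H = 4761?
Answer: -1928943/1529788 ≈ -1.2609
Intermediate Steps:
S(F, p) = -1/(73*F) (S(F, p) = 1/(-73*F) = -1/(73*F))
(-2491 + (-8676 + 3496))/(1323 + H) - S(-186, 79) = (-2491 + (-8676 + 3496))/(1323 + 4761) - (-1)/(73*(-186)) = (-2491 - 5180)/6084 - (-1)*(-1)/(73*186) = -7671*1/6084 - 1*1/13578 = -2557/2028 - 1/13578 = -1928943/1529788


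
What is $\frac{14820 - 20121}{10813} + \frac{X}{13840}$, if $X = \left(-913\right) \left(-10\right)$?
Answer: $\frac{2535685}{14965192} \approx 0.16944$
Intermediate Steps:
$X = 9130$
$\frac{14820 - 20121}{10813} + \frac{X}{13840} = \frac{14820 - 20121}{10813} + \frac{9130}{13840} = \left(14820 - 20121\right) \frac{1}{10813} + 9130 \cdot \frac{1}{13840} = \left(-5301\right) \frac{1}{10813} + \frac{913}{1384} = - \frac{5301}{10813} + \frac{913}{1384} = \frac{2535685}{14965192}$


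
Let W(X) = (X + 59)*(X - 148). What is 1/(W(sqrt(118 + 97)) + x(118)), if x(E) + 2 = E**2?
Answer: 1081/5502202 + 89*sqrt(215)/27511010 ≈ 0.00024390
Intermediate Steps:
x(E) = -2 + E**2
W(X) = (-148 + X)*(59 + X) (W(X) = (59 + X)*(-148 + X) = (-148 + X)*(59 + X))
1/(W(sqrt(118 + 97)) + x(118)) = 1/((-8732 + (sqrt(118 + 97))**2 - 89*sqrt(118 + 97)) + (-2 + 118**2)) = 1/((-8732 + (sqrt(215))**2 - 89*sqrt(215)) + (-2 + 13924)) = 1/((-8732 + 215 - 89*sqrt(215)) + 13922) = 1/((-8517 - 89*sqrt(215)) + 13922) = 1/(5405 - 89*sqrt(215))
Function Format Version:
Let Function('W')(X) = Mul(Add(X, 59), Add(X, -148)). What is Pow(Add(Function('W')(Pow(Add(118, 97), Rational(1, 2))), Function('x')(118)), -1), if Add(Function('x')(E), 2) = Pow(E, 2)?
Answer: Add(Rational(1081, 5502202), Mul(Rational(89, 27511010), Pow(215, Rational(1, 2)))) ≈ 0.00024390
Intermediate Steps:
Function('x')(E) = Add(-2, Pow(E, 2))
Function('W')(X) = Mul(Add(-148, X), Add(59, X)) (Function('W')(X) = Mul(Add(59, X), Add(-148, X)) = Mul(Add(-148, X), Add(59, X)))
Pow(Add(Function('W')(Pow(Add(118, 97), Rational(1, 2))), Function('x')(118)), -1) = Pow(Add(Add(-8732, Pow(Pow(Add(118, 97), Rational(1, 2)), 2), Mul(-89, Pow(Add(118, 97), Rational(1, 2)))), Add(-2, Pow(118, 2))), -1) = Pow(Add(Add(-8732, Pow(Pow(215, Rational(1, 2)), 2), Mul(-89, Pow(215, Rational(1, 2)))), Add(-2, 13924)), -1) = Pow(Add(Add(-8732, 215, Mul(-89, Pow(215, Rational(1, 2)))), 13922), -1) = Pow(Add(Add(-8517, Mul(-89, Pow(215, Rational(1, 2)))), 13922), -1) = Pow(Add(5405, Mul(-89, Pow(215, Rational(1, 2)))), -1)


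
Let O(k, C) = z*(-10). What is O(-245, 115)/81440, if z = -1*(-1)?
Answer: -1/8144 ≈ -0.00012279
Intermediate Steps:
z = 1
O(k, C) = -10 (O(k, C) = 1*(-10) = -10)
O(-245, 115)/81440 = -10/81440 = -10*1/81440 = -1/8144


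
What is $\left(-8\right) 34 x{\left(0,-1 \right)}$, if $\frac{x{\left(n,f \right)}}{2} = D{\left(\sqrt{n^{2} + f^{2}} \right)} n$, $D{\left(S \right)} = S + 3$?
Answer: $0$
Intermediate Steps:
$D{\left(S \right)} = 3 + S$
$x{\left(n,f \right)} = 2 n \left(3 + \sqrt{f^{2} + n^{2}}\right)$ ($x{\left(n,f \right)} = 2 \left(3 + \sqrt{n^{2} + f^{2}}\right) n = 2 \left(3 + \sqrt{f^{2} + n^{2}}\right) n = 2 n \left(3 + \sqrt{f^{2} + n^{2}}\right)$)
$\left(-8\right) 34 x{\left(0,-1 \right)} = \left(-8\right) 34 \cdot 2 \cdot 0 \left(3 + \sqrt{\left(-1\right)^{2} + 0^{2}}\right) = - 272 \cdot 2 \cdot 0 \left(3 + \sqrt{1 + 0}\right) = - 272 \cdot 2 \cdot 0 \left(3 + \sqrt{1}\right) = - 272 \cdot 2 \cdot 0 \left(3 + 1\right) = - 272 \cdot 2 \cdot 0 \cdot 4 = \left(-272\right) 0 = 0$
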